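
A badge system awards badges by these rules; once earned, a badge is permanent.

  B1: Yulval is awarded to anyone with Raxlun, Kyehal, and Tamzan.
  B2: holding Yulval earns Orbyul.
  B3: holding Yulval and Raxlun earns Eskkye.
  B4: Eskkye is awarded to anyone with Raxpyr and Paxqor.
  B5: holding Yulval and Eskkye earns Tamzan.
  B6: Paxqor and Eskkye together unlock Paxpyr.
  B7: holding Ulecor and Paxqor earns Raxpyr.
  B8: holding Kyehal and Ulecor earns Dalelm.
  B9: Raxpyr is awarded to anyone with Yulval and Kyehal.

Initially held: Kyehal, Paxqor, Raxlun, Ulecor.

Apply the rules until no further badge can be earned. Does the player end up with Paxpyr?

Yes

With Ulecor and Paxqor, Raxpyr is earned (B7).
With Raxpyr and Paxqor, Eskkye is earned (B4).
With Paxqor and Eskkye, Paxpyr is earned (B6).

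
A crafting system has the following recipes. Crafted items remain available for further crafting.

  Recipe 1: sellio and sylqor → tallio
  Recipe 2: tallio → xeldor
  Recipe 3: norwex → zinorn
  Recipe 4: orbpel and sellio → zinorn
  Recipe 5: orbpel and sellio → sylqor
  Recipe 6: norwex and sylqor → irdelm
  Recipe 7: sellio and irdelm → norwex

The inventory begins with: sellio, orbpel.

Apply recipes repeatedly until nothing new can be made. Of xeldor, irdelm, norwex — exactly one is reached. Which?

xeldor

orbpel and sellio → sylqor (Recipe 5).
Using Recipe 1, sellio and sylqor make tallio.
Using Recipe 2, tallio makes xeldor.
irdelm would need norwex and sylqor (Recipe 6), but norwex is never obtained. norwex would need sellio and irdelm (Recipe 7), but irdelm is never obtained.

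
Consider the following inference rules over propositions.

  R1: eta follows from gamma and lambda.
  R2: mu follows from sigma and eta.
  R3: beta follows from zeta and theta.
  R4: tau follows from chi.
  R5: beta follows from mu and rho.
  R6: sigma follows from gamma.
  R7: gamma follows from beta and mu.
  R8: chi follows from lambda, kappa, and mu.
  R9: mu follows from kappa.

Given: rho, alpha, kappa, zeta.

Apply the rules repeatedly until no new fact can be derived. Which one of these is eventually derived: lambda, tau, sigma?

From kappa, R9 gives mu.
mu and rho hold, so beta follows (R5).
beta and mu hold, so gamma follows (R7).
From gamma, R6 gives sigma.
tau would need chi (R4), but chi is never established. No rule produces lambda, and it is not given.

sigma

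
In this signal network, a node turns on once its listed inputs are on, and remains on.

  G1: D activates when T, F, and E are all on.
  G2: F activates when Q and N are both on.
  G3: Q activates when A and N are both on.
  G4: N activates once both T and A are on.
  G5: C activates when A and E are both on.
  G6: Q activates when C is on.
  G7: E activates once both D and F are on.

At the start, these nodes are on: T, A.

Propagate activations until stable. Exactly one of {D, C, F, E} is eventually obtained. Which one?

F

T and A are on, so N activates (G4).
A and N are on, so Q activates (G3).
G2: Q and N on → F on.
D would need T, F, and E (G1), but E never turns on. C would need A and E (G5), but E never turns on. E would need D and F (G7), but D never turns on.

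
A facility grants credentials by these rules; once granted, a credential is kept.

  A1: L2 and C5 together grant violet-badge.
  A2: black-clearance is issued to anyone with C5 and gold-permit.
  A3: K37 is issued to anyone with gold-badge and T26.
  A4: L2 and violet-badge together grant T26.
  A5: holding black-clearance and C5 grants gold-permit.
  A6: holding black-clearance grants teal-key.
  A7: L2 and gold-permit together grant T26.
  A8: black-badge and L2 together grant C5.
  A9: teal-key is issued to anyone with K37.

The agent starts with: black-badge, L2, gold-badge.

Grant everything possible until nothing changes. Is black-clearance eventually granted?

black-clearance would need C5 and gold-permit (A2), but gold-permit is never granted.

No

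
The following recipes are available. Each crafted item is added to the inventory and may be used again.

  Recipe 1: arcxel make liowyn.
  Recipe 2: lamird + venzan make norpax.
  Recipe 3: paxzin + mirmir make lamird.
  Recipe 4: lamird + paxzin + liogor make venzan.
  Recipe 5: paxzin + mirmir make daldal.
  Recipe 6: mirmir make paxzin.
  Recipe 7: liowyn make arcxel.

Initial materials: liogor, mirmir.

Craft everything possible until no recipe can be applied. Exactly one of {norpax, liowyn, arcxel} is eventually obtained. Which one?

norpax

mirmir → paxzin (Recipe 6).
paxzin + mirmir → lamird (Recipe 3).
lamird + paxzin + liogor → venzan (Recipe 4).
lamird + venzan → norpax (Recipe 2).
arcxel would need liowyn (Recipe 7), but liowyn is never obtained. liowyn would need arcxel (Recipe 1), but arcxel is never obtained.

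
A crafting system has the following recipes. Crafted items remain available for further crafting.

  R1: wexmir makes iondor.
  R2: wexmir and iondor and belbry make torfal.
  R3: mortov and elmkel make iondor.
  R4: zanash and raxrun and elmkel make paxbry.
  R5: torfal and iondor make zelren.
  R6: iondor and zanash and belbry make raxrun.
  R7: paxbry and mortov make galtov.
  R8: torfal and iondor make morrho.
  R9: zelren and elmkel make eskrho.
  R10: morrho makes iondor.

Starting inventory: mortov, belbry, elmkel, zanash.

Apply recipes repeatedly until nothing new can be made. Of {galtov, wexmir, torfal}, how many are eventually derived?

1

mortov and elmkel → iondor (R3).
iondor and zanash and belbry → raxrun (R6).
zanash and raxrun and elmkel → paxbry (R4).
Using R7, paxbry and mortov make galtov.
galtov: reached.
No rule produces wexmir, and it is not given.
torfal would need wexmir, iondor, and belbry (R2), but wexmir is never obtained.
Reached: galtov — 1 of the 3.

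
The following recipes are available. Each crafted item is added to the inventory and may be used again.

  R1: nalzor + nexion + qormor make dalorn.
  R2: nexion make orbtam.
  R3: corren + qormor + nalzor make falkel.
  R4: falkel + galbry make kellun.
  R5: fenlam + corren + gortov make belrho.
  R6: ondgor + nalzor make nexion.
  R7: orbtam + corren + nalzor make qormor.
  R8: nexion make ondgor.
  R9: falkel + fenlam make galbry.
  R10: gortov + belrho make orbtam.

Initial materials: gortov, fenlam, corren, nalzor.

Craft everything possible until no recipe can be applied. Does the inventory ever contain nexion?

No

nexion would need ondgor and nalzor (R6), but ondgor is never obtained.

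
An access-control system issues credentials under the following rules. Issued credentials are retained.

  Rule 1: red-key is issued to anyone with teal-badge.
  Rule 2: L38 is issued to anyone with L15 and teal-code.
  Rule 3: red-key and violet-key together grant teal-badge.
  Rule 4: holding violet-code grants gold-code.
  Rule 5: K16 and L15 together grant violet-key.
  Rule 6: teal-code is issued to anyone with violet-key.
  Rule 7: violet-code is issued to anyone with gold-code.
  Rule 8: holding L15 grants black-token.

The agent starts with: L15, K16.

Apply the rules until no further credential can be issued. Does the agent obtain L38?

Holding K16 and L15 grants violet-key (Rule 5).
Holding violet-key grants teal-code (Rule 6).
Holding L15 and teal-code grants L38 (Rule 2).

Yes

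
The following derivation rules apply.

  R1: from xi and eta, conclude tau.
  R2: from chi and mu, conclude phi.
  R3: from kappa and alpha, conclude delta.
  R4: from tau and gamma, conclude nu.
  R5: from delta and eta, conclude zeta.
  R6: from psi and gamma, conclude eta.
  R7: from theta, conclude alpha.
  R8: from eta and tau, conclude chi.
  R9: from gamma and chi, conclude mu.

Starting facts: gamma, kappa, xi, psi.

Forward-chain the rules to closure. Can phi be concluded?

From psi and gamma, R6 gives eta.
xi and eta hold, so tau follows (R1).
eta and tau hold, so chi follows (R8).
From gamma and chi, R9 gives mu.
chi and mu hold, so phi follows (R2).

Yes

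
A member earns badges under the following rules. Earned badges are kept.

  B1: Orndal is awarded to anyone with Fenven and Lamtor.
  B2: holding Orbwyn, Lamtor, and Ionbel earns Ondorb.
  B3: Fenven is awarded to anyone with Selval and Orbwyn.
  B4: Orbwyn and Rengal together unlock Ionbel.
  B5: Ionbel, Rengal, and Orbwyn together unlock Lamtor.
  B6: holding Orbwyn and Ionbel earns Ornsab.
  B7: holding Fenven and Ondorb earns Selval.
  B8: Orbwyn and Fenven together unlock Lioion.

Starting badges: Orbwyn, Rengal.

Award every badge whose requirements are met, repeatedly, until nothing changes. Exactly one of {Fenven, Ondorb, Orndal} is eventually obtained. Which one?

With Orbwyn and Rengal, Ionbel is earned (B4).
With Ionbel, Rengal, and Orbwyn, Lamtor is earned (B5).
With Orbwyn, Lamtor, and Ionbel, Ondorb is earned (B2).
Orndal would need Fenven and Lamtor (B1), but Fenven is never earned. Fenven would need Selval and Orbwyn (B3), but Selval is never earned.

Ondorb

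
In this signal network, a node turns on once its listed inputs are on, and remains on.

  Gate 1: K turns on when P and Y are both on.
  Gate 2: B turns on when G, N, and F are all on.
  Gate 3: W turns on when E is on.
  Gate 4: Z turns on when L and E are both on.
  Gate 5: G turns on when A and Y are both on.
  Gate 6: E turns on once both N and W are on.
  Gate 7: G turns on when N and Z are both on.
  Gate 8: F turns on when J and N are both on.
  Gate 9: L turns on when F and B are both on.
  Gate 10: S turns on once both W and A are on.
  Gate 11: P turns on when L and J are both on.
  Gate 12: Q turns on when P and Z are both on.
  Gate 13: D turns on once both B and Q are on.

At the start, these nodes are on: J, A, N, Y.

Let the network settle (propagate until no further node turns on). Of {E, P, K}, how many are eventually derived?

2

A and Y are on, so G turns on (Gate 5).
Gate 8: J and N on → F on.
Gate 2: G, N, and F on → B on.
F and B are on, so L turns on (Gate 9).
Gate 11: L and J on → P on.
P and Y are on, so K turns on (Gate 1).
E would need N and W (Gate 6), but W never turns on.
P: reached.
K: reached.
Reached: P and K — 2 of the 3.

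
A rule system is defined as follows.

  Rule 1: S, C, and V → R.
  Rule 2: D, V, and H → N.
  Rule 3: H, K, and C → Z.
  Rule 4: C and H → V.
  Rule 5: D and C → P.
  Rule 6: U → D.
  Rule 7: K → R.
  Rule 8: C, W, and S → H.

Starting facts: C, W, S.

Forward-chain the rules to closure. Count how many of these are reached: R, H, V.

From C, W, and S, Rule 8 gives H.
From C and H, Rule 4 gives V.
S, C, and V hold, so R follows (Rule 1).
R: reached.
H: reached.
V: reached.
All 3 are reached.

3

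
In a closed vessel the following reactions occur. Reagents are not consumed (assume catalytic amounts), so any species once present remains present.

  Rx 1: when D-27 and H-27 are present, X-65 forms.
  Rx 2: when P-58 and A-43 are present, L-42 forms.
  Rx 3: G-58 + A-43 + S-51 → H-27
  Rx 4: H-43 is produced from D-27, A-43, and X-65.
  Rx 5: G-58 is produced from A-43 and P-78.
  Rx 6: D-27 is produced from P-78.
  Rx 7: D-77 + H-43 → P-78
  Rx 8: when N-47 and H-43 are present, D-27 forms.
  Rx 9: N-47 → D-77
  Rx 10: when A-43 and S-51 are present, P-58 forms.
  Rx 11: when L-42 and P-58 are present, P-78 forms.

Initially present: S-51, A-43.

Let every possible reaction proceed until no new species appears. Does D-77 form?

D-77 would need N-47 (Rx 9), but N-47 never forms.

No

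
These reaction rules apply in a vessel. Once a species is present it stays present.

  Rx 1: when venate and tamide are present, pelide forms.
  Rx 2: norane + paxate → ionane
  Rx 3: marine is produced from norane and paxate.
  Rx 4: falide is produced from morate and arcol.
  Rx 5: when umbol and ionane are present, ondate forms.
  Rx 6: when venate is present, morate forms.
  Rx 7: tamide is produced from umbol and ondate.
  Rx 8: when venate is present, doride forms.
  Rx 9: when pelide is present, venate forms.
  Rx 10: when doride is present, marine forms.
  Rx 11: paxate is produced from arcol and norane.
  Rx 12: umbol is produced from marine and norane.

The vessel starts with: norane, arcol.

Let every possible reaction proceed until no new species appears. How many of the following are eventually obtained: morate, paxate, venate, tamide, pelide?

2

arcol and norane present → paxate forms (Rx 11).
norane and paxate present → marine forms (Rx 3).
norane and paxate present → ionane forms (Rx 2).
marine and norane present → umbol forms (Rx 12).
umbol and ionane present → ondate forms (Rx 5).
umbol and ondate present → tamide forms (Rx 7).
morate would need venate (Rx 6), but venate never forms.
paxate: reached.
venate would need pelide (Rx 9), but pelide never forms.
tamide: reached.
pelide would need venate and tamide (Rx 1), but venate never forms.
Reached: paxate and tamide — 2 of the 5.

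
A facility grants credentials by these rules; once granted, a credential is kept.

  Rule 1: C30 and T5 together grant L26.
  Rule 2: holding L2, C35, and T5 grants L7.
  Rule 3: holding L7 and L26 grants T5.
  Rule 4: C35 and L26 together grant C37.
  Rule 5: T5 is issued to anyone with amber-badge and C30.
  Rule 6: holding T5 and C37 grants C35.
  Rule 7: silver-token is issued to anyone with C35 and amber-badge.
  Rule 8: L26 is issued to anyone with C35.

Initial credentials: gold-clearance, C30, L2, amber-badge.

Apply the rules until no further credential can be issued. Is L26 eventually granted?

Yes

Holding amber-badge and C30 grants T5 (Rule 5).
Holding C30 and T5 grants L26 (Rule 1).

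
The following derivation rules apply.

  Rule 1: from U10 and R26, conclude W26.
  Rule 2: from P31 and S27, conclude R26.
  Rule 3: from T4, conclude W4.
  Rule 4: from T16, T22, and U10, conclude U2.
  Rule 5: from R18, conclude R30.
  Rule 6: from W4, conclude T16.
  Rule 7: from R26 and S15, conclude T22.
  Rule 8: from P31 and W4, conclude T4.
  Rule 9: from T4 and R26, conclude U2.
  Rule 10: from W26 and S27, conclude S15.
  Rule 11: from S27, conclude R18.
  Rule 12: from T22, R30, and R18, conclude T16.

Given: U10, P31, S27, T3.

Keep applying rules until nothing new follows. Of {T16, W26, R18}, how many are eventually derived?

S27 holds, so R18 follows (Rule 11).
P31 and S27 hold, so R26 follows (Rule 2).
R18 holds, so R30 follows (Rule 5).
U10 and R26 hold, so W26 follows (Rule 1).
W26 and S27 hold, so S15 follows (Rule 10).
From R26 and S15, Rule 7 gives T22.
From T22, R30, and R18, Rule 12 gives T16.
T16: reached.
W26: reached.
R18: reached.
All 3 are reached.

3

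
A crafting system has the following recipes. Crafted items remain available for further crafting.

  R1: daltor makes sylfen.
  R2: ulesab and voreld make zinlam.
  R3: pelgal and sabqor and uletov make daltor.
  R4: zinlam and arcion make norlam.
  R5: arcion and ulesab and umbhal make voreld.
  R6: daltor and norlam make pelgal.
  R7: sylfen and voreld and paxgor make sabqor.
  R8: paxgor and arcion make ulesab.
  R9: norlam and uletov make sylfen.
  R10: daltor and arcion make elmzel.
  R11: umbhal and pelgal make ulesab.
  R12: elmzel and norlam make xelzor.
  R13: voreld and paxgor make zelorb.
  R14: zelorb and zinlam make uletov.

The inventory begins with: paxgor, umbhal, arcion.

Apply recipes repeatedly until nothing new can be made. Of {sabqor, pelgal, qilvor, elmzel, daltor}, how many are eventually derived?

Using R8, paxgor and arcion make ulesab.
Using R5, arcion, ulesab, and umbhal make voreld.
Using R13, voreld and paxgor make zelorb.
Using R2, ulesab and voreld make zinlam.
zinlam and arcion → norlam (R4).
zelorb and zinlam → uletov (R14).
Using R9, norlam and uletov make sylfen.
sylfen and voreld and paxgor → sabqor (R7).
sabqor: reached.
pelgal would need daltor and norlam (R6), but daltor is never obtained.
No rule produces qilvor, and it is not given.
elmzel would need daltor and arcion (R10), but daltor is never obtained.
daltor would need pelgal, sabqor, and uletov (R3), but pelgal is never obtained.
Reached: sabqor — 1 of the 5.

1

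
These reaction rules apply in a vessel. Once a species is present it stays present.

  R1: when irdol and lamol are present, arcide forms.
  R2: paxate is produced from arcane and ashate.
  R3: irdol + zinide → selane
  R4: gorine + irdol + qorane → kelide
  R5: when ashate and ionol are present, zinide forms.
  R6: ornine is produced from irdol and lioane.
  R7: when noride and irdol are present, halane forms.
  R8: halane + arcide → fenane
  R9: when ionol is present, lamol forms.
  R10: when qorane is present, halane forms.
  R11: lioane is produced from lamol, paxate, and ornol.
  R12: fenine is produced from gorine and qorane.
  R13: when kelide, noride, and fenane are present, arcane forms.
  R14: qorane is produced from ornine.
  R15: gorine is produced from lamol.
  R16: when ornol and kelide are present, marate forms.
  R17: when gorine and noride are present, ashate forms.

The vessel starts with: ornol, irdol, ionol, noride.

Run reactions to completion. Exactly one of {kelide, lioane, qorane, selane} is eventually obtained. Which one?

selane

ionol present → lamol forms (R9).
lamol present → gorine forms (R15).
gorine and noride present → ashate forms (R17).
ashate and ionol present → zinide forms (R5).
irdol and zinide present → selane forms (R3).
qorane would need ornine (R14), but ornine never forms. kelide would need gorine, irdol, and qorane (R4), but qorane never forms. lioane would need lamol, paxate, and ornol (R11), but paxate never forms.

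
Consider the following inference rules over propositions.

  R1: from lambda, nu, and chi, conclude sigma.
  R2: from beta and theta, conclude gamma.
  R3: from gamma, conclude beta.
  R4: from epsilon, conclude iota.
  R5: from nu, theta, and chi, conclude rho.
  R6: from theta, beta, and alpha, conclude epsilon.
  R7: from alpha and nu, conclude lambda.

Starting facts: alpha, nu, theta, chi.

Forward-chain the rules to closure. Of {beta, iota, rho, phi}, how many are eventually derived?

From nu, theta, and chi, R5 gives rho.
beta would need gamma (R3), but gamma is never established.
iota would need epsilon (R4), but epsilon is never established.
rho: reached.
No rule produces phi, and it is not given.
Reached: rho — 1 of the 4.

1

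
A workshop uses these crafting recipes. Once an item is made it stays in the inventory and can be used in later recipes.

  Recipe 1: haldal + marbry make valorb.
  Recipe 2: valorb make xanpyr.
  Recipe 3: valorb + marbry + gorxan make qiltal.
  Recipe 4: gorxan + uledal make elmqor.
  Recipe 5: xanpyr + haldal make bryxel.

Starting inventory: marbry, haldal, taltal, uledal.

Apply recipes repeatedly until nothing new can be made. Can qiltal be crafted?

No

qiltal would need valorb, marbry, and gorxan (Recipe 3), but gorxan is never obtained.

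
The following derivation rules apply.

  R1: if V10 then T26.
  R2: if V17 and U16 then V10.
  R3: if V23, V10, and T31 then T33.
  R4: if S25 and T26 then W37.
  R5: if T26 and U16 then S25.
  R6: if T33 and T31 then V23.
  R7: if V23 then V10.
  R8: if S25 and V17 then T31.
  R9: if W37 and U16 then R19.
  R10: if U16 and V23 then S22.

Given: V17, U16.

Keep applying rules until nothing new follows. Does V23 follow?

V23 would need T33 and T31 (R6), but T33 is never established.

No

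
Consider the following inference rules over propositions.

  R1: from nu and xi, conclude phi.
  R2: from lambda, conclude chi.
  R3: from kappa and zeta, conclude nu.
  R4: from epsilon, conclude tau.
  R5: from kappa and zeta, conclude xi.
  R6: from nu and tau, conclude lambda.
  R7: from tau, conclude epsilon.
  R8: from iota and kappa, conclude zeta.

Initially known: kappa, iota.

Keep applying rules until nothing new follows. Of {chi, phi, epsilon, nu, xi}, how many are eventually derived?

3

iota and kappa hold, so zeta follows (R8).
From kappa and zeta, R3 gives nu.
From kappa and zeta, R5 gives xi.
From nu and xi, R1 gives phi.
chi would need lambda (R2), but lambda is never established.
phi: reached.
epsilon would need tau (R7), but tau is never established.
nu: reached.
xi: reached.
Reached: phi, nu, and xi — 3 of the 5.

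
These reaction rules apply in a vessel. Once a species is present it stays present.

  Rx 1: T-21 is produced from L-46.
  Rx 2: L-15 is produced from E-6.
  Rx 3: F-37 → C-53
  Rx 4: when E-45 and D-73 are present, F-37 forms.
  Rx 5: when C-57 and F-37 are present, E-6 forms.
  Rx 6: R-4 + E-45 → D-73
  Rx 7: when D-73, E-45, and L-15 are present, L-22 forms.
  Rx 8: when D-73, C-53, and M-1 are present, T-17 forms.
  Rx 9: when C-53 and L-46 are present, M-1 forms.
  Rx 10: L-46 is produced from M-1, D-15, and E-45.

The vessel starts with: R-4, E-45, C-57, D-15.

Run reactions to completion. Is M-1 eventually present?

M-1 would need C-53 and L-46 (Rx 9), but L-46 never forms.

No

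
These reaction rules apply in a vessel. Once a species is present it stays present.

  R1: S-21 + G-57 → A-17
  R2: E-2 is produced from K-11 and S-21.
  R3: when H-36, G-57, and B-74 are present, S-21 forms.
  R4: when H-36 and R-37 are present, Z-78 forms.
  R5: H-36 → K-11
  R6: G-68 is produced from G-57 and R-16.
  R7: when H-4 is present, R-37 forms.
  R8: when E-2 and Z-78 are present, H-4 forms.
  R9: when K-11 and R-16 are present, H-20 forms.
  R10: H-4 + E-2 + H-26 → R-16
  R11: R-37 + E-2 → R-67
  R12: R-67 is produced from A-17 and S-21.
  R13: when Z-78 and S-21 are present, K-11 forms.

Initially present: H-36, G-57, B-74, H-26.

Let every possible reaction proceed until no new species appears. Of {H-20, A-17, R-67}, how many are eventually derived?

H-36, G-57, and B-74 present → S-21 forms (R3).
S-21 and G-57 present → A-17 forms (R1).
A-17 and S-21 present → R-67 forms (R12).
H-20 would need K-11 and R-16 (R9), but R-16 never forms.
A-17: reached.
R-67: reached.
Reached: A-17 and R-67 — 2 of the 3.

2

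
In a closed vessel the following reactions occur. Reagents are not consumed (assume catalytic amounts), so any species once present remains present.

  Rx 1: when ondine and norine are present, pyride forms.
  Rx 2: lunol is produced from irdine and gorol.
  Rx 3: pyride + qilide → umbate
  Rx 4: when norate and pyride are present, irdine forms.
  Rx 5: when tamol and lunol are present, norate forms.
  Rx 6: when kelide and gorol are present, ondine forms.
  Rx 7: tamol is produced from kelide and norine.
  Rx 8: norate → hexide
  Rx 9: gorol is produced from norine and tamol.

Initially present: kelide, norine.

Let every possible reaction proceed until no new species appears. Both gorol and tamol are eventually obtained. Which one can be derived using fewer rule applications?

tamol: kelide and norine present → tamol forms (Rx 7). [1 rule application]
gorol: kelide and norine present → tamol forms (Rx 7). norine and tamol present → gorol forms (Rx 9). [2 rule applications]
tamol needs fewer.

tamol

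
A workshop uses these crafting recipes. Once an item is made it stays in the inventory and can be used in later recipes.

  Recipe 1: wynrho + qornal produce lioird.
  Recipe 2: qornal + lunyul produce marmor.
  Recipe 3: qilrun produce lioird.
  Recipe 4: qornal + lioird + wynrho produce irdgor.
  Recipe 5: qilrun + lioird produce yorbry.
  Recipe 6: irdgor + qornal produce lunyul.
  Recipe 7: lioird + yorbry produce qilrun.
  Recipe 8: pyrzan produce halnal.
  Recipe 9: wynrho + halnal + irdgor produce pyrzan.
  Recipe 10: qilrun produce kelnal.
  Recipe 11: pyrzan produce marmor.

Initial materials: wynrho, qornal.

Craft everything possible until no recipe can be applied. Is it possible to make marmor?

Yes

wynrho + qornal → lioird (Recipe 1).
qornal + lioird + wynrho → irdgor (Recipe 4).
irdgor + qornal → lunyul (Recipe 6).
Using Recipe 2, qornal and lunyul make marmor.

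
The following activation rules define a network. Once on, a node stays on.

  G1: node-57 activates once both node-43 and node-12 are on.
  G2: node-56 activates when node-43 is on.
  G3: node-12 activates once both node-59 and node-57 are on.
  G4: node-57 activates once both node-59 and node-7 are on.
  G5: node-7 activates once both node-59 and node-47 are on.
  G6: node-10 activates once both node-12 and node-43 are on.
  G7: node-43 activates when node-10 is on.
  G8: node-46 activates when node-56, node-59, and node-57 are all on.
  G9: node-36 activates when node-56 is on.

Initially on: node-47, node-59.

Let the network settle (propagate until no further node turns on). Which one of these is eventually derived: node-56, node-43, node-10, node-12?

G5: node-59 and node-47 on → node-7 on.
G4: node-59 and node-7 on → node-57 on.
node-59 and node-57 are on, so node-12 activates (G3).
node-10 would need node-12 and node-43 (G6), but node-43 never turns on. node-43 would need node-10 (G7), but node-10 never turns on. node-56 would need node-43 (G2), but node-43 never turns on.

node-12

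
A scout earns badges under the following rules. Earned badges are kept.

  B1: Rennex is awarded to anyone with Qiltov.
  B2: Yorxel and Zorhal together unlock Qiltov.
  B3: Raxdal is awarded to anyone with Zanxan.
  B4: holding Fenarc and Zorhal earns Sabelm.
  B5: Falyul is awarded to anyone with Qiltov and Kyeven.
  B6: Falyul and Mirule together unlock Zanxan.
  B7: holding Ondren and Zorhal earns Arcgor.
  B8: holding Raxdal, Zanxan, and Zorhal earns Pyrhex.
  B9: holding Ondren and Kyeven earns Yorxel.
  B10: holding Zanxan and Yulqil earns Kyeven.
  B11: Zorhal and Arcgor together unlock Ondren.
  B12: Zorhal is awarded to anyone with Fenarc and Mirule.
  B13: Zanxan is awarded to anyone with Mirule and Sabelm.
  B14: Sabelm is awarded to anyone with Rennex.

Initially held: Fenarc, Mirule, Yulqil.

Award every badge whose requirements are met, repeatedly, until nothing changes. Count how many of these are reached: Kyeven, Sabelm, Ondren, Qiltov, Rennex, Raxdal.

With Fenarc and Mirule, Zorhal is earned (B12).
With Fenarc and Zorhal, Sabelm is earned (B4).
With Mirule and Sabelm, Zanxan is earned (B13).
With Zanxan and Yulqil, Kyeven is earned (B10).
With Zanxan, Raxdal is earned (B3).
Kyeven: reached.
Sabelm: reached.
Ondren would need Zorhal and Arcgor (B11), but Arcgor is never earned.
Qiltov would need Yorxel and Zorhal (B2), but Yorxel is never earned.
Rennex would need Qiltov (B1), but Qiltov is never earned.
Raxdal: reached.
Reached: Kyeven, Sabelm, and Raxdal — 3 of the 6.

3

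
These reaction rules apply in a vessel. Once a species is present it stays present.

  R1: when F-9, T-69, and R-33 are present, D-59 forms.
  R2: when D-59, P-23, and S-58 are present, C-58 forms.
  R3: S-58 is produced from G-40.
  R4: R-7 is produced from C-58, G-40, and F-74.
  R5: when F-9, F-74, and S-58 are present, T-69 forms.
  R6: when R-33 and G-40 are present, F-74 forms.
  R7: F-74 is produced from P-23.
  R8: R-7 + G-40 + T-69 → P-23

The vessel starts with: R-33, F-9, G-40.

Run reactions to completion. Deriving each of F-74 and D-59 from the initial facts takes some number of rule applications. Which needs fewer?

F-74: R-33 and G-40 present → F-74 forms (R6). [1 rule application]
D-59: R-33 and G-40 present → F-74 forms (R6). G-40 present → S-58 forms (R3). F-9, F-74, and S-58 present → T-69 forms (R5). F-9, T-69, and R-33 present → D-59 forms (R1). [4 rule applications]
F-74 needs fewer.

F-74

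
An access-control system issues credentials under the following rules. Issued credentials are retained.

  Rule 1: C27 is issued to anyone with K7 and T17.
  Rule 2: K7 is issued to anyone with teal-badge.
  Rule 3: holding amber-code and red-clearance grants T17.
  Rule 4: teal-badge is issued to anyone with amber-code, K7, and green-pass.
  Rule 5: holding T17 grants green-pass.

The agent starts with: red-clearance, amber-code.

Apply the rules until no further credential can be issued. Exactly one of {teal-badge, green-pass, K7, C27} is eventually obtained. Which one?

Holding amber-code and red-clearance grants T17 (Rule 3).
Holding T17 grants green-pass (Rule 5).
C27 would need K7 and T17 (Rule 1), but K7 is never granted. K7 would need teal-badge (Rule 2), but teal-badge is never granted. teal-badge would need amber-code, K7, and green-pass (Rule 4), but K7 is never granted.

green-pass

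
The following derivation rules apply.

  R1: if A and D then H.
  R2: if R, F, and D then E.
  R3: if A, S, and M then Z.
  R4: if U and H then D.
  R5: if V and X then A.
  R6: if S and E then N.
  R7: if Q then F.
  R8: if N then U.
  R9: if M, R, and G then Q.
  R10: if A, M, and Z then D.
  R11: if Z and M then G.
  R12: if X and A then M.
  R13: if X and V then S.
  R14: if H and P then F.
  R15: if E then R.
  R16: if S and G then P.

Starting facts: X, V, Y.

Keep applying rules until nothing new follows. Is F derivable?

Yes

V and X hold, so A follows (R5).
X and V hold, so S follows (R13).
From X and A, R12 gives M.
From A, S, and M, R3 gives Z.
A, M, and Z hold, so D follows (R10).
Z and M hold, so G follows (R11).
From S and G, R16 gives P.
From A and D, R1 gives H.
From H and P, R14 gives F.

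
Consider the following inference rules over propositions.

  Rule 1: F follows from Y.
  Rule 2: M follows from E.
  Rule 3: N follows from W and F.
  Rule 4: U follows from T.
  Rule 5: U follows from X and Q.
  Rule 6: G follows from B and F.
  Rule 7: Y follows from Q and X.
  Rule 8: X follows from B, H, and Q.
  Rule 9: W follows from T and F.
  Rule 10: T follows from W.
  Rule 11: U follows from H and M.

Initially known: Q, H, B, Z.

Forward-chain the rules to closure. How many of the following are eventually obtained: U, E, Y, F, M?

B, H, and Q hold, so X follows (Rule 8).
From Q and X, Rule 7 gives Y.
X and Q hold, so U follows (Rule 5).
From Y, Rule 1 gives F.
U: reached.
No rule produces E, and it is not given.
Y: reached.
F: reached.
M would need E (Rule 2), but E is never established.
Reached: U, Y, and F — 3 of the 5.

3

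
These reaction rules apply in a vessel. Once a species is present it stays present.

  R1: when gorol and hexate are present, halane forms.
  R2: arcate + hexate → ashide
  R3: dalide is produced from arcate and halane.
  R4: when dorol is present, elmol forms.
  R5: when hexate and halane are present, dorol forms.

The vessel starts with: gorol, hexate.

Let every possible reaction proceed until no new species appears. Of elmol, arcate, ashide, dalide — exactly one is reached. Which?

elmol

gorol and hexate present → halane forms (R1).
hexate and halane present → dorol forms (R5).
dorol present → elmol forms (R4).
ashide would need arcate and hexate (R2), but arcate never forms. dalide would need arcate and halane (R3), but arcate never forms. No rule produces arcate, and it is not given.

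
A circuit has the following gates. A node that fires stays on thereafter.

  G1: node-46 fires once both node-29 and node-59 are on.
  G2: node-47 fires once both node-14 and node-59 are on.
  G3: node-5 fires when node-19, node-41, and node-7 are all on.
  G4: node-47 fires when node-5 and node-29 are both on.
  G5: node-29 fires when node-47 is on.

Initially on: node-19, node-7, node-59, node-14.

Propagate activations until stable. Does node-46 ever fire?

node-14 and node-59 are on, so node-47 fires (G2).
node-47 is on, so node-29 fires (G5).
node-29 and node-59 are on, so node-46 fires (G1).

Yes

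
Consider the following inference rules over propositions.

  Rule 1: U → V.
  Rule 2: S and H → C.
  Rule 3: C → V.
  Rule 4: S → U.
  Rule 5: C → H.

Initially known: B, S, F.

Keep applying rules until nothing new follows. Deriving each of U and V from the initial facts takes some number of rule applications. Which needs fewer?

U

U: From S, Rule 4 gives U. [1 rule application]
V: From S, Rule 4 gives U. U holds, so V follows (Rule 1). [2 rule applications]
U needs fewer.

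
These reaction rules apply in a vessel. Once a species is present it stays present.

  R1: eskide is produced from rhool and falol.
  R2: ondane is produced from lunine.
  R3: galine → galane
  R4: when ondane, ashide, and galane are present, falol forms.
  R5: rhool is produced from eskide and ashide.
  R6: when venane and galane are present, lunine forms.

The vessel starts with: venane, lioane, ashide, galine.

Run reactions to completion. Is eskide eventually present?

eskide would need rhool and falol (R1), but rhool never forms.

No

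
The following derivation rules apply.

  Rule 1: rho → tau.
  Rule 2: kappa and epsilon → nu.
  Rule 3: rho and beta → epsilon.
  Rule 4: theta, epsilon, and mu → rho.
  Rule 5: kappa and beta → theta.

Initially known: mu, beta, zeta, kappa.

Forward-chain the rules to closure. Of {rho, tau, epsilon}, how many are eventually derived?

0

rho would need theta, epsilon, and mu (Rule 4), but epsilon is never established.
tau would need rho (Rule 1), but rho is never established.
epsilon would need rho and beta (Rule 3), but rho is never established.
None of the 3 are reached.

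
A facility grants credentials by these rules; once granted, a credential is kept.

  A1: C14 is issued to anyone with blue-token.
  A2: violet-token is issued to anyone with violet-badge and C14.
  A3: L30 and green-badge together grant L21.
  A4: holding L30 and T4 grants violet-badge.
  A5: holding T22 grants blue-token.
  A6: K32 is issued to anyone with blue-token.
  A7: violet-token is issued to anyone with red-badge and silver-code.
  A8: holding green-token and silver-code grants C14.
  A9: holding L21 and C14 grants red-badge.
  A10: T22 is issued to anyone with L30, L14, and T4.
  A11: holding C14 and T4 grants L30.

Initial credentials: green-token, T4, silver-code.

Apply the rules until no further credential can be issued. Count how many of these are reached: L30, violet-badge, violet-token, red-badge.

Holding green-token and silver-code grants C14 (A8).
Holding C14 and T4 grants L30 (A11).
Holding L30 and T4 grants violet-badge (A4).
Holding violet-badge and C14 grants violet-token (A2).
L30: reached.
violet-badge: reached.
violet-token: reached.
red-badge would need L21 and C14 (A9), but L21 is never granted.
Reached: L30, violet-badge, and violet-token — 3 of the 4.

3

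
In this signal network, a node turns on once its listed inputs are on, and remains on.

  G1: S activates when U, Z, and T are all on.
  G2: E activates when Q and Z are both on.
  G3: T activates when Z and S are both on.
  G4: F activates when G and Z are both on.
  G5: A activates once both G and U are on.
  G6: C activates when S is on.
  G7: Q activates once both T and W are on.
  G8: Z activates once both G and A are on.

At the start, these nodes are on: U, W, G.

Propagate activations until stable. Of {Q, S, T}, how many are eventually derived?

Q would need T and W (G7), but T never turns on.
S would need U, Z, and T (G1), but T never turns on.
T would need Z and S (G3), but S never turns on.
None of the 3 are reached.

0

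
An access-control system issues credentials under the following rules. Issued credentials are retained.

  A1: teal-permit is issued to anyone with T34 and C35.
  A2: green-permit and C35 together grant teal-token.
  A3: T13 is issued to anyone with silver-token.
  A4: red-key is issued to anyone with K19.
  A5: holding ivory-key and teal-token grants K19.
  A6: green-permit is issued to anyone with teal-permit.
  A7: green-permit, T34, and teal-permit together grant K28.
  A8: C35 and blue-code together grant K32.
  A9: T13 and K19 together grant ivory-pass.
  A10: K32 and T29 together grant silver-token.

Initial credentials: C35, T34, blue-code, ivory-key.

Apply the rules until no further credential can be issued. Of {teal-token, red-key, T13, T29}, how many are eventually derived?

Holding T34 and C35 grants teal-permit (A1).
Holding teal-permit grants green-permit (A6).
Holding green-permit and C35 grants teal-token (A2).
Holding ivory-key and teal-token grants K19 (A5).
Holding K19 grants red-key (A4).
teal-token: reached.
red-key: reached.
T13 would need silver-token (A3), but silver-token is never granted.
No rule produces T29, and it is not given.
Reached: teal-token and red-key — 2 of the 4.

2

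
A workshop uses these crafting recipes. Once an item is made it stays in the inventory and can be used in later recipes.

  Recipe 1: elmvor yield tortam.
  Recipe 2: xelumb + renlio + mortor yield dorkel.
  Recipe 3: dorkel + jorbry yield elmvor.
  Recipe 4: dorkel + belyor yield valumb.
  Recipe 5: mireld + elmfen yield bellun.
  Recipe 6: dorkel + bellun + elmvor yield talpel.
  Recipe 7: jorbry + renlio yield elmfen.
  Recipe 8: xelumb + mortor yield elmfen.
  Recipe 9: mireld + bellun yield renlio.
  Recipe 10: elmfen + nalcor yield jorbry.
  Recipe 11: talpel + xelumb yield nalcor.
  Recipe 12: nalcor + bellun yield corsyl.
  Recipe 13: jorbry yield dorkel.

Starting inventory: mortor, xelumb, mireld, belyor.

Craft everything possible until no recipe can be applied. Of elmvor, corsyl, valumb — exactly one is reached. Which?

valumb

xelumb + mortor → elmfen (Recipe 8).
mireld + elmfen → bellun (Recipe 5).
Using Recipe 9, mireld and bellun make renlio.
Using Recipe 2, xelumb, renlio, and mortor make dorkel.
Using Recipe 4, dorkel and belyor make valumb.
elmvor would need dorkel and jorbry (Recipe 3), but jorbry is never obtained. corsyl would need nalcor and bellun (Recipe 12), but nalcor is never obtained.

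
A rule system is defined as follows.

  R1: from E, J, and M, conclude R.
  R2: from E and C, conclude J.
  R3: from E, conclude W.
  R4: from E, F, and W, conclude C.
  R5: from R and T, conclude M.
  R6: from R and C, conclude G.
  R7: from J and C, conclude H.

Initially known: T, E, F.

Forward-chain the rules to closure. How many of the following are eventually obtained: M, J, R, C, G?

From E, R3 gives W.
E, F, and W hold, so C follows (R4).
From E and C, R2 gives J.
M would need R and T (R5), but R is never established.
J: reached.
R would need E, J, and M (R1), but M is never established.
C: reached.
G would need R and C (R6), but R is never established.
Reached: J and C — 2 of the 5.

2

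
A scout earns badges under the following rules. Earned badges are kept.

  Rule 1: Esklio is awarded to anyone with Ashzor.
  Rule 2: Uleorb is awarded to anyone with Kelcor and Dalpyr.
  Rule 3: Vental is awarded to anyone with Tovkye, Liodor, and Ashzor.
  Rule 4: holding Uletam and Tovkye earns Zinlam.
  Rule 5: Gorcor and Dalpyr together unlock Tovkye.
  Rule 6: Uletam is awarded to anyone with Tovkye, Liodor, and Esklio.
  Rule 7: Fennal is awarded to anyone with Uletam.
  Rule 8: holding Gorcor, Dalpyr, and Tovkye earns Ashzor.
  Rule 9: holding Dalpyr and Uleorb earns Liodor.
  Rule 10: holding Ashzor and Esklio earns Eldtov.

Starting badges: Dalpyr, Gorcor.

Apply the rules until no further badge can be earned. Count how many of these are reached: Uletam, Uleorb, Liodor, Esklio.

With Gorcor and Dalpyr, Tovkye is earned (Rule 5).
With Gorcor, Dalpyr, and Tovkye, Ashzor is earned (Rule 8).
With Ashzor, Esklio is earned (Rule 1).
Uletam would need Tovkye, Liodor, and Esklio (Rule 6), but Liodor is never earned.
Uleorb would need Kelcor and Dalpyr (Rule 2), but Kelcor is never earned.
Liodor would need Dalpyr and Uleorb (Rule 9), but Uleorb is never earned.
Esklio: reached.
Reached: Esklio — 1 of the 4.

1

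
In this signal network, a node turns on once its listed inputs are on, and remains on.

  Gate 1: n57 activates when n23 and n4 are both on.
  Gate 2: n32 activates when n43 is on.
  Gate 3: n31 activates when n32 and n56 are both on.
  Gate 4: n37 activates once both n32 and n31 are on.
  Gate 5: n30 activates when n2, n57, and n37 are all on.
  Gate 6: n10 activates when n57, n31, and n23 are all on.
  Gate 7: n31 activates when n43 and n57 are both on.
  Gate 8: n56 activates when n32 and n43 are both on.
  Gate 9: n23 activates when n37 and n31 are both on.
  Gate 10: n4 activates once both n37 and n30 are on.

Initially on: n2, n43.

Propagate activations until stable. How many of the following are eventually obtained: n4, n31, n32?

2

Gate 2: n43 on → n32 on.
n32 and n43 are on, so n56 activates (Gate 8).
Gate 3: n32 and n56 on → n31 on.
n4 would need n37 and n30 (Gate 10), but n30 never turns on.
n31: reached.
n32: reached.
Reached: n31 and n32 — 2 of the 3.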